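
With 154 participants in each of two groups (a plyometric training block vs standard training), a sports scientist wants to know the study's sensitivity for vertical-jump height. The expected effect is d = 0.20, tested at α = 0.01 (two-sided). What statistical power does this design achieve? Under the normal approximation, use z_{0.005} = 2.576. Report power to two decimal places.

power ≈ 0.21

For two equal groups, power = Φ(d·√(n/2) − z_{α/2}).
d·√(n/2) = 0.20 × √(154/2) = 0.20 × 8.775 = 1.755.
z_β = 1.755 − 2.576 = -0.821.
Power = Φ(-0.821) = 0.206.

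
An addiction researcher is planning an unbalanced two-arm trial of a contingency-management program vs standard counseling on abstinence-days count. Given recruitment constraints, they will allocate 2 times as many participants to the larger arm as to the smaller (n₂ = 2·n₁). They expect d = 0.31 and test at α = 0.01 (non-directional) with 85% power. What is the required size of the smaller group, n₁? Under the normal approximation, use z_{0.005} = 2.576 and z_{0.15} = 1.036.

n₁ = 204

With allocation ratio k = n₂/n₁ = 2, Var(x̄₁−x̄₂) = σ²(1/n₁ + 1/(k·n₁)) = σ²·(k+1)/(k·n₁).
So n₁ = (1 + 1/k)·((z_{α/2} + z_β)/d)² = 1.500 × (3.612/0.31)².
n₁ = 1.500 × 135.76 = 203.6.
Round up: n₁ = 204, giving n₂ = 2 × 204 = 408.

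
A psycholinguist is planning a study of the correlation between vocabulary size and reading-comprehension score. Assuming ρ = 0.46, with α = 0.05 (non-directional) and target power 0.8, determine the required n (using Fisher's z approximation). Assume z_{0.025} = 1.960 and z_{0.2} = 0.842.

n = 35

Fisher's z: C = ½·ln((1+r)/(1−r)) = ½·ln(2.7037) = 0.4973.
n = ((z_{α/2} + z_β)/C)² + 3.
(1.960 + 0.842) / 0.4973 = 2.802 / 0.4973 = 5.634.
n = 5.634² + 3 = 31.75 + 3 = 34.7.
Round up.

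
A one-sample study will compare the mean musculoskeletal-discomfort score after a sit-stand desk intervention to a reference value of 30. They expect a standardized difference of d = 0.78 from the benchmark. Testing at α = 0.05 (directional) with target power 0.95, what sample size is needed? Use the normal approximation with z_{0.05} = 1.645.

For a one-sample test: n = ((z_{α} + z_β) / d)².
z_{α} + z_β = 1.645 + 1.645 = 3.290.
n = (3.290 / 0.78)² = 4.218² = 17.79.
Round up.

n = 18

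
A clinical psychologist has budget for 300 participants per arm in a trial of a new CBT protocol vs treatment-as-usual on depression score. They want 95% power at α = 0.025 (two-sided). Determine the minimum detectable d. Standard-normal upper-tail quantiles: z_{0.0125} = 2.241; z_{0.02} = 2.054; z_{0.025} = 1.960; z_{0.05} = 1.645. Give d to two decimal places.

For two independent groups of n = 300 each: d_min = (z_{α/2} + z_β)·√(2/n).
z-sum = 2.241 + 1.645 = 3.886.
d_min = 3.886 × √(2/300) = 3.886 × 0.0816 = 0.317.

d_min ≈ 0.32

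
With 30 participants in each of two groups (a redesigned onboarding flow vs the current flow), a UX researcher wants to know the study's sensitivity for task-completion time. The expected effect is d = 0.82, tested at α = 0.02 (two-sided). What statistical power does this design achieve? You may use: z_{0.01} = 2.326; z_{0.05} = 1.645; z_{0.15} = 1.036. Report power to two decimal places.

For two equal groups, power = Φ(d·√(n/2) − z_{α/2}).
d·√(n/2) = 0.82 × √(30/2) = 0.82 × 3.873 = 3.176.
z_β = 3.176 − 2.326 = 0.850.
Power = Φ(0.850) = 0.802.

power ≈ 0.80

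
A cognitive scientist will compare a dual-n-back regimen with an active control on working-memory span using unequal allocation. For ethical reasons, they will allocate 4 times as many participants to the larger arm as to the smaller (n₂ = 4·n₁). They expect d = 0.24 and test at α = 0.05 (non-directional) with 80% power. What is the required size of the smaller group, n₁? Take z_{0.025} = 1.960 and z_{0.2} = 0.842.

With allocation ratio k = n₂/n₁ = 4, Var(x̄₁−x̄₂) = σ²(1/n₁ + 1/(k·n₁)) = σ²·(k+1)/(k·n₁).
So n₁ = (1 + 1/k)·((z_{α/2} + z_β)/d)² = 1.250 × (2.802/0.24)².
n₁ = 1.250 × 136.31 = 170.4.
Round up: n₁ = 171, giving n₂ = 4 × 171 = 684.

n₁ = 171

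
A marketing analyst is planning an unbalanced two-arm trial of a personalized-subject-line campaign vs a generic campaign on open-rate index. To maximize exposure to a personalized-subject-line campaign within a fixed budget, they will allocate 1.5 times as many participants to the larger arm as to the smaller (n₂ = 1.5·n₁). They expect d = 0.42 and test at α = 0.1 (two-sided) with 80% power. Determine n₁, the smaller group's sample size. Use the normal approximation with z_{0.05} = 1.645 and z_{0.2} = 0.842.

With allocation ratio k = n₂/n₁ = 1.5, Var(x̄₁−x̄₂) = σ²(1/n₁ + 1/(k·n₁)) = σ²·(k+1)/(k·n₁).
So n₁ = (1 + 1/k)·((z_{α/2} + z_β)/d)² = 1.667 × (2.487/0.42)².
n₁ = 1.667 × 35.06 = 58.4.
Round up: n₁ = 59, giving n₂ = ⌈1.5 × 59⌉ = ⌈88.5⌉ = 89.

n₁ = 59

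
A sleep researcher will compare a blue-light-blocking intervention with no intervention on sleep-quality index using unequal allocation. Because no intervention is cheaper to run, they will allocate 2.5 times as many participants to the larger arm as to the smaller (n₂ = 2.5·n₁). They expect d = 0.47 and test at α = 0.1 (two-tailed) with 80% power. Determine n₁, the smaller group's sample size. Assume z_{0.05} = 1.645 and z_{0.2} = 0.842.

With allocation ratio k = n₂/n₁ = 2.5, Var(x̄₁−x̄₂) = σ²(1/n₁ + 1/(k·n₁)) = σ²·(k+1)/(k·n₁).
So n₁ = (1 + 1/k)·((z_{α/2} + z_β)/d)² = 1.400 × (2.487/0.47)².
n₁ = 1.400 × 28.00 = 39.2.
Round up: n₁ = 40, giving n₂ = 2.5 × 40 = 100.

n₁ = 40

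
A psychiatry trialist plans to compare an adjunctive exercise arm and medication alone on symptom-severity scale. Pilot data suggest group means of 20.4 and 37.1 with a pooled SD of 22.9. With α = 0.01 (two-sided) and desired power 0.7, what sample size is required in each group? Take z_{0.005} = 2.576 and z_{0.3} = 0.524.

n = 37 per group

Cohen's d = |M₁ − M₂| / SD_pooled = |20.4 − 37.1| / 22.9 = 16.7 / 22.9 = 0.729.
For two independent groups with equal n: n = 2·((z_{α/2} + z_β) / d)².
z_{α/2} + z_β = 2.576 + 0.524 = 3.100.
n = 2 × (3.100 / 0.729)² = 2 × 4.252² = 2 × 18.08 = 36.2.
Round up to the next whole participant.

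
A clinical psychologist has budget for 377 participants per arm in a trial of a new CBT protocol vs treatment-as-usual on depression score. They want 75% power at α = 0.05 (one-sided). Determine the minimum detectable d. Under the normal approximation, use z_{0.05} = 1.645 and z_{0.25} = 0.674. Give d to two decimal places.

For two independent groups of n = 377 each: d_min = (z_{α} + z_β)·√(2/n).
z-sum = 1.645 + 0.674 = 2.319.
d_min = 2.319 × √(2/377) = 2.319 × 0.0728 = 0.169.

d_min ≈ 0.17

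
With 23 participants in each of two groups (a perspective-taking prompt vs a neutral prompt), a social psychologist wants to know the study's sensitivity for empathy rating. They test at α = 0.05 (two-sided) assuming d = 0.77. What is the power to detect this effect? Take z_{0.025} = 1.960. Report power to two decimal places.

For two equal groups, power = Φ(d·√(n/2) − z_{α/2}).
d·√(n/2) = 0.77 × √(23/2) = 0.77 × 3.391 = 2.611.
z_β = 2.611 − 1.960 = 0.651.
Power = Φ(0.651) = 0.743.

power ≈ 0.74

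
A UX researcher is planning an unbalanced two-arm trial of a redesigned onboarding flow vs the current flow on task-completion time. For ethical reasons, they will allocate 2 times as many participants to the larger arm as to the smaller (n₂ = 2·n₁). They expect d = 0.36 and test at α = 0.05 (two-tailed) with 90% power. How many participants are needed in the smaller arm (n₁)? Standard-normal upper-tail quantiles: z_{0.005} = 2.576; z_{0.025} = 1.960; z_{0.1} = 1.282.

n₁ = 122

With allocation ratio k = n₂/n₁ = 2, Var(x̄₁−x̄₂) = σ²(1/n₁ + 1/(k·n₁)) = σ²·(k+1)/(k·n₁).
So n₁ = (1 + 1/k)·((z_{α/2} + z_β)/d)² = 1.500 × (3.242/0.36)².
n₁ = 1.500 × 81.10 = 121.7.
Round up: n₁ = 122, giving n₂ = 2 × 122 = 244.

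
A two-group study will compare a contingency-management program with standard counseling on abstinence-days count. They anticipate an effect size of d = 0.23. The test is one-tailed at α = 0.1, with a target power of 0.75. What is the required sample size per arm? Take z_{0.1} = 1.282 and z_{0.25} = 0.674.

n = 145 per group

For two independent groups with equal n: n = 2·((z_{α} + z_β) / d)².
z_{α} + z_β = 1.282 + 0.674 = 1.956.
n = 2 × (1.956 / 0.23)² = 2 × 8.504² = 2 × 72.32 = 144.6.
Round up to the next whole participant.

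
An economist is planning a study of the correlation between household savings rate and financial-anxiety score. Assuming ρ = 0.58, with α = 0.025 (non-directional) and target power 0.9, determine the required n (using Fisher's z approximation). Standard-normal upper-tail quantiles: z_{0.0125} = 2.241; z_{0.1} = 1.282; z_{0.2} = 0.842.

n = 32

Fisher's z: C = ½·ln((1+r)/(1−r)) = ½·ln(3.7619) = 0.6625.
n = ((z_{α/2} + z_β)/C)² + 3.
(2.241 + 1.282) / 0.6625 = 3.523 / 0.6625 = 5.318.
n = 5.318² + 3 = 28.28 + 3 = 31.3.
Round up.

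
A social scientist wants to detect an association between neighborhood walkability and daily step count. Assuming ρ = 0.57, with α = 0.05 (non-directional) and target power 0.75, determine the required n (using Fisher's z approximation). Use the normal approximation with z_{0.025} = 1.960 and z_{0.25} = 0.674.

n = 20

Fisher's z: C = ½·ln((1+r)/(1−r)) = ½·ln(3.6512) = 0.6475.
n = ((z_{α/2} + z_β)/C)² + 3.
(1.960 + 0.674) / 0.6475 = 2.634 / 0.6475 = 4.068.
n = 4.068² + 3 = 16.55 + 3 = 19.5.
Round up.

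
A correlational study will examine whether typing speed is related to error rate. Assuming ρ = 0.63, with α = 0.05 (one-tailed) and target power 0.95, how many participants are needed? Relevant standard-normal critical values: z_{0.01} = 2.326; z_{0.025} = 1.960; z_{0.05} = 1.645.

Fisher's z: C = ½·ln((1+r)/(1−r)) = ½·ln(4.4054) = 0.7414.
n = ((z_{α} + z_β)/C)² + 3.
(1.645 + 1.645) / 0.7414 = 3.290 / 0.7414 = 4.438.
n = 4.438² + 3 = 19.69 + 3 = 22.7.
Round up.

n = 23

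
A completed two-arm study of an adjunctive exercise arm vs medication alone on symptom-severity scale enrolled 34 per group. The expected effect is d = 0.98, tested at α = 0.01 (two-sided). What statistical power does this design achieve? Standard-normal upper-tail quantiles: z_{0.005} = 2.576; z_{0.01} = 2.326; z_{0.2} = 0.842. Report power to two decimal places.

For two equal groups, power = Φ(d·√(n/2) − z_{α/2}).
d·√(n/2) = 0.98 × √(34/2) = 0.98 × 4.123 = 4.041.
z_β = 4.041 − 2.576 = 1.465.
Power = Φ(1.465) = 0.928.

power ≈ 0.93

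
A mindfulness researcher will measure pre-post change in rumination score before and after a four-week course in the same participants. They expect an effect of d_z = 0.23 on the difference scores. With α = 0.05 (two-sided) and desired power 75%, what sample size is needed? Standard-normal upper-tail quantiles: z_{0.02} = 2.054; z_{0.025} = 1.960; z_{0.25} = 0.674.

n = 132 pairs

For a paired (one-sample on differences) test: n = ((z_{α/2} + z_β) / d)².
z_{α/2} + z_β = 1.960 + 0.674 = 2.634.
n = (2.634 / 0.23)² = 11.452² = 131.15.
Round up.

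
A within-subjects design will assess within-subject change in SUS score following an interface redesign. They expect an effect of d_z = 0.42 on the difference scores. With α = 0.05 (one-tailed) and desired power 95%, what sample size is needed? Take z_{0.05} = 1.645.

For a paired (one-sample on differences) test: n = ((z_{α} + z_β) / d)².
z_{α} + z_β = 1.645 + 1.645 = 3.290.
n = (3.290 / 0.42)² = 7.833² = 61.36.
Round up.

n = 62 pairs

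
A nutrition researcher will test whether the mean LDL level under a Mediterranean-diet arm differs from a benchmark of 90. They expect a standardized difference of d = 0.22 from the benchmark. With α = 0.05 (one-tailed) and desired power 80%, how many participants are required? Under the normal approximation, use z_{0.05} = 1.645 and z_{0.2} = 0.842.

n = 128

For a one-sample test: n = ((z_{α} + z_β) / d)².
z_{α} + z_β = 1.645 + 0.842 = 2.487.
n = (2.487 / 0.22)² = 11.305² = 127.79.
Round up.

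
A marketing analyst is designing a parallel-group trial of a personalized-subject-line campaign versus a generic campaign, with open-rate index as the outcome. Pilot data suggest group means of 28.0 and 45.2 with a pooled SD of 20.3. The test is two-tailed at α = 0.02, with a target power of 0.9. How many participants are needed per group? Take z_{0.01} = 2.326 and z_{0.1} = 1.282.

n = 37 per group

Cohen's d = |M₁ − M₂| / SD_pooled = |28.0 − 45.2| / 20.3 = 17.2 / 20.3 = 0.847.
For two independent groups with equal n: n = 2·((z_{α/2} + z_β) / d)².
z_{α/2} + z_β = 2.326 + 1.282 = 3.608.
n = 2 × (3.608 / 0.847)² = 2 × 4.260² = 2 × 18.15 = 36.3.
Round up to the next whole participant.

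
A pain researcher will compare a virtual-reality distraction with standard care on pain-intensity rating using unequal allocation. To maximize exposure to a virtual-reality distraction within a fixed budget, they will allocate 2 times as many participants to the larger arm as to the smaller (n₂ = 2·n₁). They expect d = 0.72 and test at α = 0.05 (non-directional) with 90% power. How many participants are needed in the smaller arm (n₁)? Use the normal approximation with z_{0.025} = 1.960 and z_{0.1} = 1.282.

With allocation ratio k = n₂/n₁ = 2, Var(x̄₁−x̄₂) = σ²(1/n₁ + 1/(k·n₁)) = σ²·(k+1)/(k·n₁).
So n₁ = (1 + 1/k)·((z_{α/2} + z_β)/d)² = 1.500 × (3.242/0.72)².
n₁ = 1.500 × 20.28 = 30.4.
Round up: n₁ = 31, giving n₂ = 2 × 31 = 62.

n₁ = 31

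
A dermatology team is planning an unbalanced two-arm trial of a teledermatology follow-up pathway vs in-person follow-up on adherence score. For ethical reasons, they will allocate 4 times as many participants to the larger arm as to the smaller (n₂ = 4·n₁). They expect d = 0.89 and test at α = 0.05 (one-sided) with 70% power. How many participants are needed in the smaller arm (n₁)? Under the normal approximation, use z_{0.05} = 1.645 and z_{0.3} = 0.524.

n₁ = 8

With allocation ratio k = n₂/n₁ = 4, Var(x̄₁−x̄₂) = σ²(1/n₁ + 1/(k·n₁)) = σ²·(k+1)/(k·n₁).
So n₁ = (1 + 1/k)·((z_{α} + z_β)/d)² = 1.250 × (2.169/0.89)².
n₁ = 1.250 × 5.94 = 7.4.
Round up: n₁ = 8, giving n₂ = 4 × 8 = 32.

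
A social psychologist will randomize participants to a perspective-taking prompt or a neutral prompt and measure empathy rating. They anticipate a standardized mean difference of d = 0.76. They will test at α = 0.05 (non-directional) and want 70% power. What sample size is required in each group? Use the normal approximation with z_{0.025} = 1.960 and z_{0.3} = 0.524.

n = 22 per group

For two independent groups with equal n: n = 2·((z_{α/2} + z_β) / d)².
z_{α/2} + z_β = 1.960 + 0.524 = 2.484.
n = 2 × (2.484 / 0.76)² = 2 × 3.268² = 2 × 10.68 = 21.4.
Round up to the next whole participant.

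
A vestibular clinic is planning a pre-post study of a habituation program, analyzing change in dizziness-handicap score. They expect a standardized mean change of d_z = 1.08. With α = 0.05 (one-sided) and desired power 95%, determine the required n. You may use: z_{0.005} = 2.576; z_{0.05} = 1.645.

n = 10 pairs

For a paired (one-sample on differences) test: n = ((z_{α} + z_β) / d)².
z_{α} + z_β = 1.645 + 1.645 = 3.290.
n = (3.290 / 1.08)² = 3.046² = 9.28.
Round up.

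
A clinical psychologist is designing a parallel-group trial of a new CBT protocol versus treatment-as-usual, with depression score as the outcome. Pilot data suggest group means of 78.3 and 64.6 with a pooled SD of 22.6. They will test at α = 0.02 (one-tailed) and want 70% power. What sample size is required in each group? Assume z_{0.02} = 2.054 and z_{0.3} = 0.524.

Cohen's d = |M₁ − M₂| / SD_pooled = |78.3 − 64.6| / 22.6 = 13.7 / 22.6 = 0.606.
For two independent groups with equal n: n = 2·((z_{α} + z_β) / d)².
z_{α} + z_β = 2.054 + 0.524 = 2.578.
n = 2 × (2.578 / 0.606)² = 2 × 4.254² = 2 × 18.10 = 36.2.
Round up to the next whole participant.

n = 37 per group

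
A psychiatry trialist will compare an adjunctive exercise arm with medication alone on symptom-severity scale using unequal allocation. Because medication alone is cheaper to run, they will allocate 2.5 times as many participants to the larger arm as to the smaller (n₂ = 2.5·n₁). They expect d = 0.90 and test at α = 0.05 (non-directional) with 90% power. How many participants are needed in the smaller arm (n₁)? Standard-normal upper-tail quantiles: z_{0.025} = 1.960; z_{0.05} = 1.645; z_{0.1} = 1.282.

With allocation ratio k = n₂/n₁ = 2.5, Var(x̄₁−x̄₂) = σ²(1/n₁ + 1/(k·n₁)) = σ²·(k+1)/(k·n₁).
So n₁ = (1 + 1/k)·((z_{α/2} + z_β)/d)² = 1.400 × (3.242/0.90)².
n₁ = 1.400 × 12.98 = 18.2.
Round up: n₁ = 19, giving n₂ = ⌈2.5 × 19⌉ = ⌈47.5⌉ = 48.

n₁ = 19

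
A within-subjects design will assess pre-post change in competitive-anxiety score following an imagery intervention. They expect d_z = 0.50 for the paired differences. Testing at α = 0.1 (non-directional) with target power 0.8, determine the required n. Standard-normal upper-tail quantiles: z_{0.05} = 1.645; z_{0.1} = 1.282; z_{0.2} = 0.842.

For a paired (one-sample on differences) test: n = ((z_{α/2} + z_β) / d)².
z_{α/2} + z_β = 1.645 + 0.842 = 2.487.
n = (2.487 / 0.50)² = 4.974² = 24.74.
Round up.

n = 25 pairs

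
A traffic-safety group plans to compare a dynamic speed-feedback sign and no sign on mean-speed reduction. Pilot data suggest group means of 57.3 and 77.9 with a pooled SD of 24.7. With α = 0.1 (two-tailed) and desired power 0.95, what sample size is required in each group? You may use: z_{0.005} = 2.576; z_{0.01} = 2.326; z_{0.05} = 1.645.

Cohen's d = |M₁ − M₂| / SD_pooled = |57.3 − 77.9| / 24.7 = 20.6 / 24.7 = 0.834.
For two independent groups with equal n: n = 2·((z_{α/2} + z_β) / d)².
z_{α/2} + z_β = 1.645 + 1.645 = 3.290.
n = 2 × (3.290 / 0.834)² = 2 × 3.945² = 2 × 15.56 = 31.1.
Round up to the next whole participant.

n = 32 per group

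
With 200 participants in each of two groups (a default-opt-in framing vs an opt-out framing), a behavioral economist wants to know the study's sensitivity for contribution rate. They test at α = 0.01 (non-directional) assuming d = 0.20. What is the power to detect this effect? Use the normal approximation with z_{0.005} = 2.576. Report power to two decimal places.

power ≈ 0.28

For two equal groups, power = Φ(d·√(n/2) − z_{α/2}).
d·√(n/2) = 0.20 × √(200/2) = 0.20 × 10.000 = 2.000.
z_β = 2.000 − 2.576 = -0.576.
Power = Φ(-0.576) = 0.282.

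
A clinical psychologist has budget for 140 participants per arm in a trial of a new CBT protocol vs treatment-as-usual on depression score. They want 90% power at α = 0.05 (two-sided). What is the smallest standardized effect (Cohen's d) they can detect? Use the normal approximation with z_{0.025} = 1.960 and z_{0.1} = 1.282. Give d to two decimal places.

d_min ≈ 0.39

For two independent groups of n = 140 each: d_min = (z_{α/2} + z_β)·√(2/n).
z-sum = 1.960 + 1.282 = 3.242.
d_min = 3.242 × √(2/140) = 3.242 × 0.1195 = 0.387.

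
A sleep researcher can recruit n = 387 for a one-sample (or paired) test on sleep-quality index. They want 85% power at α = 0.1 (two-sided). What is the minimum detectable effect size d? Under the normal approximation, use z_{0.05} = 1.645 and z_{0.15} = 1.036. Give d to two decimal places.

d_min ≈ 0.14

For a single sample (or paired design) of n = 387: d_min = (z_{α/2} + z_β)/√n.
z-sum = 1.645 + 1.036 = 2.681.
d_min = 2.681 / √387 = 2.681 / 19.672 = 0.136.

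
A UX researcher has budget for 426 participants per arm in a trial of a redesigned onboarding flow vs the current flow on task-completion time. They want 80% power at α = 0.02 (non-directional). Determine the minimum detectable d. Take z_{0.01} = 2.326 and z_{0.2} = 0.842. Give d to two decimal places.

d_min ≈ 0.22

For two independent groups of n = 426 each: d_min = (z_{α/2} + z_β)·√(2/n).
z-sum = 2.326 + 0.842 = 3.168.
d_min = 3.168 × √(2/426) = 3.168 × 0.0685 = 0.217.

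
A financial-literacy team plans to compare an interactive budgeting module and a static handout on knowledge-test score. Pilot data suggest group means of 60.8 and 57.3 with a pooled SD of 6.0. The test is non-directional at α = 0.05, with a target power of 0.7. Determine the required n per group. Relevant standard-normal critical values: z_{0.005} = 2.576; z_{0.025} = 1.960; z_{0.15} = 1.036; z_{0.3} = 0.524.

n = 37 per group

Cohen's d = |M₁ − M₂| / SD_pooled = |60.8 − 57.3| / 6.0 = 3.5 / 6.0 = 0.583.
For two independent groups with equal n: n = 2·((z_{α/2} + z_β) / d)².
z_{α/2} + z_β = 1.960 + 0.524 = 2.484.
n = 2 × (2.484 / 0.583)² = 2 × 4.261² = 2 × 18.15 = 36.3.
Round up to the next whole participant.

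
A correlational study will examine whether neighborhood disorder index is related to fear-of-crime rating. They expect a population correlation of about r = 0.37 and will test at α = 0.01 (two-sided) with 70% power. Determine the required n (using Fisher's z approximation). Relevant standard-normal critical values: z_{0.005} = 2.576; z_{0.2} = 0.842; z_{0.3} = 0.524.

n = 67

Fisher's z: C = ½·ln((1+r)/(1−r)) = ½·ln(2.1746) = 0.3884.
n = ((z_{α/2} + z_β)/C)² + 3.
(2.576 + 0.524) / 0.3884 = 3.100 / 0.3884 = 7.981.
n = 7.981² + 3 = 63.70 + 3 = 66.7.
Round up.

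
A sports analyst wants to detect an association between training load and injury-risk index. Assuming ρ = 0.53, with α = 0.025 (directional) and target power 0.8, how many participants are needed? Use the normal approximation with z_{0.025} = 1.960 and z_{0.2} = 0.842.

Fisher's z: C = ½·ln((1+r)/(1−r)) = ½·ln(3.2553) = 0.5901.
n = ((z_{α} + z_β)/C)² + 3.
(1.960 + 0.842) / 0.5901 = 2.802 / 0.5901 = 4.748.
n = 4.748² + 3 = 22.55 + 3 = 25.5.
Round up.

n = 26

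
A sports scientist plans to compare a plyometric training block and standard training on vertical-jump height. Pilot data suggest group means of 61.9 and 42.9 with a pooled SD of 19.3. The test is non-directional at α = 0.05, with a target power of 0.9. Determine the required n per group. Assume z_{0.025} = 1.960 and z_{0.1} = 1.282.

n = 22 per group

Cohen's d = |M₁ − M₂| / SD_pooled = |61.9 − 42.9| / 19.3 = 19.0 / 19.3 = 0.984.
For two independent groups with equal n: n = 2·((z_{α/2} + z_β) / d)².
z_{α/2} + z_β = 1.960 + 1.282 = 3.242.
n = 2 × (3.242 / 0.984)² = 2 × 3.295² = 2 × 10.86 = 21.7.
Round up to the next whole participant.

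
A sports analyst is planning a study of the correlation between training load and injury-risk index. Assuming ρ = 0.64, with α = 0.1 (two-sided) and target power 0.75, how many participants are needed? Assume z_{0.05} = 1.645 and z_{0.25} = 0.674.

Fisher's z: C = ½·ln((1+r)/(1−r)) = ½·ln(4.5556) = 0.7582.
n = ((z_{α/2} + z_β)/C)² + 3.
(1.645 + 0.674) / 0.7582 = 2.319 / 0.7582 = 3.059.
n = 3.059² + 3 = 9.35 + 3 = 12.4.
Round up.

n = 13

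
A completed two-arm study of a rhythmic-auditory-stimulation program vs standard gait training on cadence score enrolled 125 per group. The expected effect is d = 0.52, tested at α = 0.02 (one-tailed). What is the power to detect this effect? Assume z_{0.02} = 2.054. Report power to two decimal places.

For two equal groups, power = Φ(d·√(n/2) − z_{α}).
d·√(n/2) = 0.52 × √(125/2) = 0.52 × 7.906 = 4.111.
z_β = 4.111 − 2.054 = 2.057.
Power = Φ(2.057) = 0.980.

power ≈ 0.98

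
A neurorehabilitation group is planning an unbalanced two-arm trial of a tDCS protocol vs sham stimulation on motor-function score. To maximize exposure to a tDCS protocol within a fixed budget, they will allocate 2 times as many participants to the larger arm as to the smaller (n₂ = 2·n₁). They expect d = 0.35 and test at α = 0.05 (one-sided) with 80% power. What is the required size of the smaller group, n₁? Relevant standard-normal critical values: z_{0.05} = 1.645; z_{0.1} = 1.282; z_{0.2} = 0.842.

n₁ = 76

With allocation ratio k = n₂/n₁ = 2, Var(x̄₁−x̄₂) = σ²(1/n₁ + 1/(k·n₁)) = σ²·(k+1)/(k·n₁).
So n₁ = (1 + 1/k)·((z_{α} + z_β)/d)² = 1.500 × (2.487/0.35)².
n₁ = 1.500 × 50.49 = 75.7.
Round up: n₁ = 76, giving n₂ = 2 × 76 = 152.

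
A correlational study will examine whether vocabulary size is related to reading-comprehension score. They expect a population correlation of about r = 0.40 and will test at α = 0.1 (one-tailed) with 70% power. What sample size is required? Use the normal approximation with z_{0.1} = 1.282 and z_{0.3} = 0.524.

Fisher's z: C = ½·ln((1+r)/(1−r)) = ½·ln(2.3333) = 0.4236.
n = ((z_{α} + z_β)/C)² + 3.
(1.282 + 0.524) / 0.4236 = 1.806 / 0.4236 = 4.263.
n = 4.263² + 3 = 18.18 + 3 = 21.2.
Round up.

n = 22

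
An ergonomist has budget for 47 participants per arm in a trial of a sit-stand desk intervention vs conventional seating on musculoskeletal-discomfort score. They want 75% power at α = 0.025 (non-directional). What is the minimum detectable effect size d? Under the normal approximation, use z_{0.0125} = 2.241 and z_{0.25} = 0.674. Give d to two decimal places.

d_min ≈ 0.60

For two independent groups of n = 47 each: d_min = (z_{α/2} + z_β)·√(2/n).
z-sum = 2.241 + 0.674 = 2.915.
d_min = 2.915 × √(2/47) = 2.915 × 0.2063 = 0.601.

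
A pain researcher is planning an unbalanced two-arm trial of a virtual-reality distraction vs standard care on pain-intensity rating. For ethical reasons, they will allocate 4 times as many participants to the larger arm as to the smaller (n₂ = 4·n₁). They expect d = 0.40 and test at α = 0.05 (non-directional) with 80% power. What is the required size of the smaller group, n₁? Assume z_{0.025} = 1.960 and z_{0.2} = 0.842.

n₁ = 62

With allocation ratio k = n₂/n₁ = 4, Var(x̄₁−x̄₂) = σ²(1/n₁ + 1/(k·n₁)) = σ²·(k+1)/(k·n₁).
So n₁ = (1 + 1/k)·((z_{α/2} + z_β)/d)² = 1.250 × (2.802/0.40)².
n₁ = 1.250 × 49.07 = 61.3.
Round up: n₁ = 62, giving n₂ = 4 × 62 = 248.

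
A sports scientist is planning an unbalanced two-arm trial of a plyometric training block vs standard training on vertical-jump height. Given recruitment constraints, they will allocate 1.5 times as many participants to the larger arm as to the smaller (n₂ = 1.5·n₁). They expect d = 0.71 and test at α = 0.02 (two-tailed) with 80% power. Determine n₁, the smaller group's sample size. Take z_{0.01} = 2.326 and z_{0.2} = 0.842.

n₁ = 34

With allocation ratio k = n₂/n₁ = 1.5, Var(x̄₁−x̄₂) = σ²(1/n₁ + 1/(k·n₁)) = σ²·(k+1)/(k·n₁).
So n₁ = (1 + 1/k)·((z_{α/2} + z_β)/d)² = 1.667 × (3.168/0.71)².
n₁ = 1.667 × 19.91 = 33.2.
Round up: n₁ = 34, giving n₂ = 1.5 × 34 = 51.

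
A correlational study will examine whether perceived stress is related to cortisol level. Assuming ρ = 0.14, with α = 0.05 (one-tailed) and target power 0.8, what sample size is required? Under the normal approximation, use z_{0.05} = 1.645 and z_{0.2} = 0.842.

n = 315

Fisher's z: C = ½·ln((1+r)/(1−r)) = ½·ln(1.3256) = 0.1409.
n = ((z_{α} + z_β)/C)² + 3.
(1.645 + 0.842) / 0.1409 = 2.487 / 0.1409 = 17.651.
n = 17.651² + 3 = 311.55 + 3 = 314.6.
Round up.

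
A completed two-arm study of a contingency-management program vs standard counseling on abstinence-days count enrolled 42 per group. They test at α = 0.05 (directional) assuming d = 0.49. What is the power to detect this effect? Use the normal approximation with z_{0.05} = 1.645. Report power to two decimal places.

power ≈ 0.73

For two equal groups, power = Φ(d·√(n/2) − z_{α}).
d·√(n/2) = 0.49 × √(42/2) = 0.49 × 4.583 = 2.245.
z_β = 2.245 − 1.645 = 0.600.
Power = Φ(0.600) = 0.726.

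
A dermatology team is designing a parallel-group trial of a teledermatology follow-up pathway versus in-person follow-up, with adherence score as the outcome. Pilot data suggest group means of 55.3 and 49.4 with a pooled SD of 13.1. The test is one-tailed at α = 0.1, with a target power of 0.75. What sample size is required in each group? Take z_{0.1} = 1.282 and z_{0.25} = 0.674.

n = 38 per group

Cohen's d = |M₁ − M₂| / SD_pooled = |55.3 − 49.4| / 13.1 = 5.9 / 13.1 = 0.450.
For two independent groups with equal n: n = 2·((z_{α} + z_β) / d)².
z_{α} + z_β = 1.282 + 0.674 = 1.956.
n = 2 × (1.956 / 0.450)² = 2 × 4.347² = 2 × 18.89 = 37.8.
Round up to the next whole participant.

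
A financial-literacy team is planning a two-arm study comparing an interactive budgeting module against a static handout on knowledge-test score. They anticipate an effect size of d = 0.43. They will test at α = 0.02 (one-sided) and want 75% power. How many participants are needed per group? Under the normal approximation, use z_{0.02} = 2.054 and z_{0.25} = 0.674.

For two independent groups with equal n: n = 2·((z_{α} + z_β) / d)².
z_{α} + z_β = 2.054 + 0.674 = 2.728.
n = 2 × (2.728 / 0.43)² = 2 × 6.344² = 2 × 40.25 = 80.5.
Round up to the next whole participant.

n = 81 per group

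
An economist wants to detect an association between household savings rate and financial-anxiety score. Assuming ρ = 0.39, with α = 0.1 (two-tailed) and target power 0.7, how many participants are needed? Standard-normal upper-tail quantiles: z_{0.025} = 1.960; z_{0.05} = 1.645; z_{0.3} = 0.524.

n = 31

Fisher's z: C = ½·ln((1+r)/(1−r)) = ½·ln(2.2787) = 0.4118.
n = ((z_{α/2} + z_β)/C)² + 3.
(1.645 + 0.524) / 0.4118 = 2.169 / 0.4118 = 5.267.
n = 5.267² + 3 = 27.74 + 3 = 30.7.
Round up.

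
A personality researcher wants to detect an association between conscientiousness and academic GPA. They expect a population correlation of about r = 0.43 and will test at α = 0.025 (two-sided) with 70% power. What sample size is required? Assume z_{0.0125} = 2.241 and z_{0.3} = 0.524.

Fisher's z: C = ½·ln((1+r)/(1−r)) = ½·ln(2.5088) = 0.4599.
n = ((z_{α/2} + z_β)/C)² + 3.
(2.241 + 0.524) / 0.4599 = 2.765 / 0.4599 = 6.012.
n = 6.012² + 3 = 36.15 + 3 = 39.1.
Round up.

n = 40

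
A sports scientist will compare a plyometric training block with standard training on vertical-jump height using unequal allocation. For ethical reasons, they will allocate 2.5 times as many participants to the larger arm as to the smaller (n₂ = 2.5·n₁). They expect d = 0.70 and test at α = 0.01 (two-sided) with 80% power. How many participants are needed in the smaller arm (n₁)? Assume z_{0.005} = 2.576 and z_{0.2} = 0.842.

n₁ = 34

With allocation ratio k = n₂/n₁ = 2.5, Var(x̄₁−x̄₂) = σ²(1/n₁ + 1/(k·n₁)) = σ²·(k+1)/(k·n₁).
So n₁ = (1 + 1/k)·((z_{α/2} + z_β)/d)² = 1.400 × (3.418/0.70)².
n₁ = 1.400 × 23.84 = 33.4.
Round up: n₁ = 34, giving n₂ = 2.5 × 34 = 85.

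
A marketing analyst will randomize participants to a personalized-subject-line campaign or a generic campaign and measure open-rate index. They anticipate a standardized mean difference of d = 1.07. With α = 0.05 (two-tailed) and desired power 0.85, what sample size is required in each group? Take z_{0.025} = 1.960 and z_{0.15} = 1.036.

n = 16 per group

For two independent groups with equal n: n = 2·((z_{α/2} + z_β) / d)².
z_{α/2} + z_β = 1.960 + 1.036 = 2.996.
n = 2 × (2.996 / 1.07)² = 2 × 2.800² = 2 × 7.84 = 15.7.
Round up to the next whole participant.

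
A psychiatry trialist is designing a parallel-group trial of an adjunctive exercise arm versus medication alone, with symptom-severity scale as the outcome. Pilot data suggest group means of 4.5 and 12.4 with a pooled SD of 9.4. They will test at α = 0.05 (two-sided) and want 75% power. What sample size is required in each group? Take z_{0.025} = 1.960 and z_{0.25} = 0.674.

Cohen's d = |M₁ − M₂| / SD_pooled = |4.5 − 12.4| / 9.4 = 7.9 / 9.4 = 0.840.
For two independent groups with equal n: n = 2·((z_{α/2} + z_β) / d)².
z_{α/2} + z_β = 1.960 + 0.674 = 2.634.
n = 2 × (2.634 / 0.840)² = 2 × 3.136² = 2 × 9.83 = 19.7.
Round up to the next whole participant.

n = 20 per group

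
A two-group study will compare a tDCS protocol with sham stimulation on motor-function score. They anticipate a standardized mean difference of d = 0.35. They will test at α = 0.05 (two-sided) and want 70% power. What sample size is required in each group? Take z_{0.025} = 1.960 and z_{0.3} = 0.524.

For two independent groups with equal n: n = 2·((z_{α/2} + z_β) / d)².
z_{α/2} + z_β = 1.960 + 0.524 = 2.484.
n = 2 × (2.484 / 0.35)² = 2 × 7.097² = 2 × 50.37 = 100.7.
Round up to the next whole participant.

n = 101 per group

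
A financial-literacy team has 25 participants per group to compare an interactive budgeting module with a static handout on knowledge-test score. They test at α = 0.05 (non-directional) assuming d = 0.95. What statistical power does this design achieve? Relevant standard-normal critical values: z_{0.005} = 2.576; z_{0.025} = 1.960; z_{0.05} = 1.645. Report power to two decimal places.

For two equal groups, power = Φ(d·√(n/2) − z_{α/2}).
d·√(n/2) = 0.95 × √(25/2) = 0.95 × 3.536 = 3.359.
z_β = 3.359 − 1.960 = 1.399.
Power = Φ(1.399) = 0.919.

power ≈ 0.92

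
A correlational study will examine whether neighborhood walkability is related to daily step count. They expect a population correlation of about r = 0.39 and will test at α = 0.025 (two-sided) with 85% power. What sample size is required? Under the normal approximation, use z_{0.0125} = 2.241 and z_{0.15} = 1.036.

n = 67

Fisher's z: C = ½·ln((1+r)/(1−r)) = ½·ln(2.2787) = 0.4118.
n = ((z_{α/2} + z_β)/C)² + 3.
(2.241 + 1.036) / 0.4118 = 3.277 / 0.4118 = 7.958.
n = 7.958² + 3 = 63.33 + 3 = 66.3.
Round up.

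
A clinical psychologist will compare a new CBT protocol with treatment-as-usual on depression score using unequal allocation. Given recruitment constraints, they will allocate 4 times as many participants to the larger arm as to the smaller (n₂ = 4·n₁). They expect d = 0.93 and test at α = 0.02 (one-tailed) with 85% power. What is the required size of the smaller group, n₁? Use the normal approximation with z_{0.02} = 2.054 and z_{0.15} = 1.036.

n₁ = 14

With allocation ratio k = n₂/n₁ = 4, Var(x̄₁−x̄₂) = σ²(1/n₁ + 1/(k·n₁)) = σ²·(k+1)/(k·n₁).
So n₁ = (1 + 1/k)·((z_{α} + z_β)/d)² = 1.250 × (3.090/0.93)².
n₁ = 1.250 × 11.04 = 13.8.
Round up: n₁ = 14, giving n₂ = 4 × 14 = 56.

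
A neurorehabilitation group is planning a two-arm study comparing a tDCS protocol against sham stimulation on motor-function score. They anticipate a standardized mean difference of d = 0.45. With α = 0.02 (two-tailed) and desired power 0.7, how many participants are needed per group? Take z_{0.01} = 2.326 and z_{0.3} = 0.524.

n = 81 per group

For two independent groups with equal n: n = 2·((z_{α/2} + z_β) / d)².
z_{α/2} + z_β = 2.326 + 0.524 = 2.850.
n = 2 × (2.850 / 0.45)² = 2 × 6.333² = 2 × 40.11 = 80.2.
Round up to the next whole participant.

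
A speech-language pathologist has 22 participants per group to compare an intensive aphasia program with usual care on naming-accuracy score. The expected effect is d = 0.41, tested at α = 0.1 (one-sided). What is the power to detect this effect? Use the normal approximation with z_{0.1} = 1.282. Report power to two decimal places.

For two equal groups, power = Φ(d·√(n/2) − z_{α}).
d·√(n/2) = 0.41 × √(22/2) = 0.41 × 3.317 = 1.360.
z_β = 1.360 − 1.282 = 0.078.
Power = Φ(0.078) = 0.531.

power ≈ 0.53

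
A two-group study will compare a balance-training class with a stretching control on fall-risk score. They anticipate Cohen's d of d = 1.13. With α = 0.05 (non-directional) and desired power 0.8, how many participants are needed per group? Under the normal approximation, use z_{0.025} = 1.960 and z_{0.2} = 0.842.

n = 13 per group

For two independent groups with equal n: n = 2·((z_{α/2} + z_β) / d)².
z_{α/2} + z_β = 1.960 + 0.842 = 2.802.
n = 2 × (2.802 / 1.13)² = 2 × 2.480² = 2 × 6.15 = 12.3.
Round up to the next whole participant.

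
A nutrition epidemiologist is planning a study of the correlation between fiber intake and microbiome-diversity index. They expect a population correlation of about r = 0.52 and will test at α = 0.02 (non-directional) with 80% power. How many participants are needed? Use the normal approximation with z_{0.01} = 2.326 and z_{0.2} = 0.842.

Fisher's z: C = ½·ln((1+r)/(1−r)) = ½·ln(3.1667) = 0.5763.
n = ((z_{α/2} + z_β)/C)² + 3.
(2.326 + 0.842) / 0.5763 = 3.168 / 0.5763 = 5.497.
n = 5.497² + 3 = 30.22 + 3 = 33.2.
Round up.

n = 34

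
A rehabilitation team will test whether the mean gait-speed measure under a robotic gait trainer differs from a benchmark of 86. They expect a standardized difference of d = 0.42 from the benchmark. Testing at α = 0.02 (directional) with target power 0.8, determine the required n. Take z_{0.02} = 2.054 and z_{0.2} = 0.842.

n = 48

For a one-sample test: n = ((z_{α} + z_β) / d)².
z_{α} + z_β = 2.054 + 0.842 = 2.896.
n = (2.896 / 0.42)² = 6.895² = 47.54.
Round up.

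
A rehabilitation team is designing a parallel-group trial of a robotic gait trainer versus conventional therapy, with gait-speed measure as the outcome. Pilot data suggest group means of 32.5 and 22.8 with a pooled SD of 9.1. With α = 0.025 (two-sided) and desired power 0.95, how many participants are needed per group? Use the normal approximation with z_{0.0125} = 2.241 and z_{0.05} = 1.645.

Cohen's d = |M₁ − M₂| / SD_pooled = |32.5 − 22.8| / 9.1 = 9.7 / 9.1 = 1.066.
For two independent groups with equal n: n = 2·((z_{α/2} + z_β) / d)².
z_{α/2} + z_β = 2.241 + 1.645 = 3.886.
n = 2 × (3.886 / 1.066)² = 2 × 3.645² = 2 × 13.29 = 26.6.
Round up to the next whole participant.

n = 27 per group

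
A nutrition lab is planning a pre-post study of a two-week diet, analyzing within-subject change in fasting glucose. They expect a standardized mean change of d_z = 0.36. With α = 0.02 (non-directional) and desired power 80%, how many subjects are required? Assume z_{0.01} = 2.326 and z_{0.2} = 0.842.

For a paired (one-sample on differences) test: n = ((z_{α/2} + z_β) / d)².
z_{α/2} + z_β = 2.326 + 0.842 = 3.168.
n = (3.168 / 0.36)² = 8.800² = 77.44.
Round up.

n = 78 pairs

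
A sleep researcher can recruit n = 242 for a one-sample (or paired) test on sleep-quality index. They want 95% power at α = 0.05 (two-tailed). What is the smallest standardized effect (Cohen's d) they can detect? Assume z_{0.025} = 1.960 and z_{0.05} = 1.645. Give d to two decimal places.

d_min ≈ 0.23

For a single sample (or paired design) of n = 242: d_min = (z_{α/2} + z_β)/√n.
z-sum = 1.960 + 1.645 = 3.605.
d_min = 3.605 / √242 = 3.605 / 15.556 = 0.232.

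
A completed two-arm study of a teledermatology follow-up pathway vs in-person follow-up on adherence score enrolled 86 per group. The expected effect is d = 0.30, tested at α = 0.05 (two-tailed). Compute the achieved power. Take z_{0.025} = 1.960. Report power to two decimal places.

power ≈ 0.50

For two equal groups, power = Φ(d·√(n/2) − z_{α/2}).
d·√(n/2) = 0.30 × √(86/2) = 0.30 × 6.557 = 1.967.
z_β = 1.967 − 1.960 = 0.007.
Power = Φ(0.007) = 0.503.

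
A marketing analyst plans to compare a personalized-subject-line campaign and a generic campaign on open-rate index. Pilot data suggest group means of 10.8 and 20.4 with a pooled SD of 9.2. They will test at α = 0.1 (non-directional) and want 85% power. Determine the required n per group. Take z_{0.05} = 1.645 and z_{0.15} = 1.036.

n = 14 per group

Cohen's d = |M₁ − M₂| / SD_pooled = |10.8 − 20.4| / 9.2 = 9.6 / 9.2 = 1.043.
For two independent groups with equal n: n = 2·((z_{α/2} + z_β) / d)².
z_{α/2} + z_β = 1.645 + 1.036 = 2.681.
n = 2 × (2.681 / 1.043)² = 2 × 2.570² = 2 × 6.61 = 13.2.
Round up to the next whole participant.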